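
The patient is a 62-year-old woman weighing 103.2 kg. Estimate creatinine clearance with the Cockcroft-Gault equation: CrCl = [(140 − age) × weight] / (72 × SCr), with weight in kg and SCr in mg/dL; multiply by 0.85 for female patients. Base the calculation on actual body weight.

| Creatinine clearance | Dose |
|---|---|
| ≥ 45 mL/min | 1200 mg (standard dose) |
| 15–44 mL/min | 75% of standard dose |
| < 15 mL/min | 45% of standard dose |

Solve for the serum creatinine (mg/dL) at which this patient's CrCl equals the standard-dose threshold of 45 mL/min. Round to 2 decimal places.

2.11 mg/dL

Standard dose requires CrCl ≥ 45 mL/min.
Set (140 − 62) × 103.2 × 0.85 / (72 × SCr) = 45
SCr = (140 − 62) × 103.2 × 0.85 / (72 × 45) = 2.112 mg/dL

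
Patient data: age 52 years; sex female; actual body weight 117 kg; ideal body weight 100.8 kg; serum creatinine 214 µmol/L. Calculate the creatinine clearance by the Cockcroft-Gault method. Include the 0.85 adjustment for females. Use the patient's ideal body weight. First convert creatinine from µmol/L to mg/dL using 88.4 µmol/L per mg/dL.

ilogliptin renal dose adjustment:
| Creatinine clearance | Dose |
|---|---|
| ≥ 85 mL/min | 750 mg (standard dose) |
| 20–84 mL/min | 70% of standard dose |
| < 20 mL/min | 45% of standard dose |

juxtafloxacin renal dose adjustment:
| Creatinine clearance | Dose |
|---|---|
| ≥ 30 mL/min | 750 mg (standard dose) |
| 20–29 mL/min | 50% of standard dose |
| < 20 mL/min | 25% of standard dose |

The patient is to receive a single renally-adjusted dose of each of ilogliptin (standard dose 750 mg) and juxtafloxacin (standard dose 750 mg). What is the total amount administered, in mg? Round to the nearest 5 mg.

1275 mg

SCr = 214 / 88.4 = 2.421 mg/dL
CrCl = (140 − 52) × 100.8 / (72 × 2.421) × 0.85 = 8870.4 / 174.31 × 0.85 ≈ 43.3 mL/min
CrCl ≈ 43 mL/min.
ilogliptin: 20–84 mL/min → 70% of 750 mg = 525 mg.
juxtafloxacin: ≥ 30 mL/min → 100% of 750 mg = 750 mg.
Total = 525 + 750 = 1275 mg.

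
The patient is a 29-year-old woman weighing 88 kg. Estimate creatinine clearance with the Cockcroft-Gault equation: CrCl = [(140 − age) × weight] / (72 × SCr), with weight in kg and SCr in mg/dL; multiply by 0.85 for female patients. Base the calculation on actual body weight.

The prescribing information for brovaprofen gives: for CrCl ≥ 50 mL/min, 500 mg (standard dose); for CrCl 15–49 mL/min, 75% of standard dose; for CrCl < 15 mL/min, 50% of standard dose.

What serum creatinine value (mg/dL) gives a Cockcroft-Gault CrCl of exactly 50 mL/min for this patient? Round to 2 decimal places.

Standard dose requires CrCl ≥ 50 mL/min.
Set (140 − 29) × 88 × 0.85 / (72 × SCr) = 50
SCr = (140 − 29) × 88 × 0.85 / (72 × 50) = 2.306 mg/dL

2.31 mg/dL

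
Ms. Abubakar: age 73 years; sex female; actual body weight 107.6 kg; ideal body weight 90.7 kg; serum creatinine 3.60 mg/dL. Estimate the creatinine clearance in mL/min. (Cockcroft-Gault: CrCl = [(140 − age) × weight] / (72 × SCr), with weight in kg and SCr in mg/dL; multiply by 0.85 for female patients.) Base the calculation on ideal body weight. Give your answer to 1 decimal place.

CrCl = (140 − 73) × 90.7 / (72 × 3.6) × 0.85 = 6076.9 / 259.20 × 0.85 ≈ 19.9 mL/min

19.9 mL/min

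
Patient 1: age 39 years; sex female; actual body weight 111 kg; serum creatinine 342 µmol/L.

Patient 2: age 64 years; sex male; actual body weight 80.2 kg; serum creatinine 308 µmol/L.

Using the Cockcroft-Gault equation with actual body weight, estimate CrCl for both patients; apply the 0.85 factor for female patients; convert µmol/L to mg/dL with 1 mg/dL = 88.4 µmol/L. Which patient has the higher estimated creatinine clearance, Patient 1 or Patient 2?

Patient 1

Patient 1: SCr = 342 / 88.4 = 3.869 mg/dL
Patient 1: CrCl = (140 − 39) × 111 / (72 × 3.869) × 0.85 = 11211.0 / 278.57 × 0.85 ≈ 34.2 mL/min
Patient 2: SCr = 308 / 88.4 = 3.484 mg/dL
Patient 2: CrCl = (140 − 64) × 80.2 / (72 × 3.484) = 6095.2 / 250.85 ≈ 24.3 mL/min
34.2 vs 24.3 mL/min → Patient 1 is higher.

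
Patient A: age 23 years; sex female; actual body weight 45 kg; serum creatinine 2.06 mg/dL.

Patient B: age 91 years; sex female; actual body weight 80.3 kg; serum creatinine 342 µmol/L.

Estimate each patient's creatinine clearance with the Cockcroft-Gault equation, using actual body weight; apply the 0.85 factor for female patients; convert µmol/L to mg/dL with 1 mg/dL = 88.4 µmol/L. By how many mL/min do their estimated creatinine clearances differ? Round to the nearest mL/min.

Patient A: CrCl = (140 − 23) × 45 / (72 × 2.06) × 0.85 = 5265.0 / 148.32 × 0.85 ≈ 30.2 mL/min
Patient B: SCr = 342 / 88.4 = 3.869 mg/dL
Patient B: CrCl = (140 − 91) × 80.3 / (72 × 3.869) × 0.85 = 3934.7 / 278.57 × 0.85 ≈ 12.0 mL/min
|30.2 − 12.0| = 18.2 mL/min

18 mL/min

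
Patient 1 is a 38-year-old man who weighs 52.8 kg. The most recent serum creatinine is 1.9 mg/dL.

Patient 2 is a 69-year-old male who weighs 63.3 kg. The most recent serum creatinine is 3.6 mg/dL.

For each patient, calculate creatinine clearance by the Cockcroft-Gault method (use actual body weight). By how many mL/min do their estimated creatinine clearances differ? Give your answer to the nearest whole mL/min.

22 mL/min

Patient 1: CrCl = (140 − 38) × 52.8 / (72 × 1.9) = 5385.6 / 136.80 ≈ 39.4 mL/min
Patient 2: CrCl = (140 − 69) × 63.3 / (72 × 3.6) = 4494.3 / 259.20 ≈ 17.3 mL/min
|39.4 − 17.3| = 22.1 mL/min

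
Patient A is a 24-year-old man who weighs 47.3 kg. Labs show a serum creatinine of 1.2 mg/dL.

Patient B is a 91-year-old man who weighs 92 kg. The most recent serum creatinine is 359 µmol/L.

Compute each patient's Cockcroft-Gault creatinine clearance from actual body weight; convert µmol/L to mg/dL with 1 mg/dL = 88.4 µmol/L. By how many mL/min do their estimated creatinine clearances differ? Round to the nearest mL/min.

48 mL/min

Patient A: CrCl = (140 − 24) × 47.3 / (72 × 1.2) = 5486.8 / 86.40 ≈ 63.5 mL/min
Patient B: SCr = 359 / 88.4 = 4.061 mg/dL
Patient B: CrCl = (140 − 91) × 92 / (72 × 4.061) = 4508.0 / 292.39 ≈ 15.4 mL/min
|63.5 − 15.4| = 48.1 mL/min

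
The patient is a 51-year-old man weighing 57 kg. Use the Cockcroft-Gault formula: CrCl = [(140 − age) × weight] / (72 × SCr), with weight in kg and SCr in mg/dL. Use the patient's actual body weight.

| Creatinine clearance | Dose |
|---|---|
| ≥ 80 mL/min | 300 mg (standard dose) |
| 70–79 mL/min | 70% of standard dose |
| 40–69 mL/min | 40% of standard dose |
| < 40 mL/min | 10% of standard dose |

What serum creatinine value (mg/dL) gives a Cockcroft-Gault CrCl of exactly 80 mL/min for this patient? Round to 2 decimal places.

0.88 mg/dL

Standard dose requires CrCl ≥ 80 mL/min.
Set (140 − 51) × 57 / (72 × SCr) = 80
SCr = (140 − 51) × 57 / (72 × 80) = 0.881 mg/dL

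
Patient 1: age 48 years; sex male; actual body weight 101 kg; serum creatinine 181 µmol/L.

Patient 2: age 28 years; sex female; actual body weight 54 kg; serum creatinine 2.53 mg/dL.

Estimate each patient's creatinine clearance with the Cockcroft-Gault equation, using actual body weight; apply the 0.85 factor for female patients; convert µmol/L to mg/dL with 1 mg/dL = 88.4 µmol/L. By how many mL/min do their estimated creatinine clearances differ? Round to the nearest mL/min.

35 mL/min

Patient 1: SCr = 181 / 88.4 = 2.048 mg/dL
Patient 1: CrCl = (140 − 48) × 101 / (72 × 2.048) = 9292.0 / 147.46 ≈ 63.0 mL/min
Patient 2: CrCl = (140 − 28) × 54 / (72 × 2.53) × 0.85 = 6048.0 / 182.16 × 0.85 ≈ 28.2 mL/min
|63.0 − 28.2| = 34.8 mL/min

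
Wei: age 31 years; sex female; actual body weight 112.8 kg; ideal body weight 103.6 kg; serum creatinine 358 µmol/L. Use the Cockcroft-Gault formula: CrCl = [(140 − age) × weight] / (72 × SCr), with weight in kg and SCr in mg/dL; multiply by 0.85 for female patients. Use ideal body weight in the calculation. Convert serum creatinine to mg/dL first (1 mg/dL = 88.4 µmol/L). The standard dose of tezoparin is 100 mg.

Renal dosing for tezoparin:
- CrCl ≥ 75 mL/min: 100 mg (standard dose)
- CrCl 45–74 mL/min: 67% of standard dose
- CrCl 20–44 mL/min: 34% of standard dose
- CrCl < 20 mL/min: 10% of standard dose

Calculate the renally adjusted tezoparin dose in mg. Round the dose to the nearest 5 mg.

35 mg

SCr = 358 / 88.4 = 4.05 mg/dL
CrCl = (140 − 31) × 103.6 / (72 × 4.05) × 0.85 = 11292.4 / 291.60 × 0.85 ≈ 32.9 mL/min
CrCl ≈ 33 mL/min → bracket 20–44 mL/min.
34% of 100 mg = 34 mg → 35 mg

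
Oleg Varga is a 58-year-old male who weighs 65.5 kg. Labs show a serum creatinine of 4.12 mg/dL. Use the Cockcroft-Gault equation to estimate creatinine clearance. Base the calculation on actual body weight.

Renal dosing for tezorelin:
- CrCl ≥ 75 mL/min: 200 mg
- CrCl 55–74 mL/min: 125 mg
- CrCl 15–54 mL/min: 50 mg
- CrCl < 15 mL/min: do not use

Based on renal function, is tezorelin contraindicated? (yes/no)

no

CrCl = (140 − 58) × 65.5 / (72 × 4.12) = 5371.0 / 296.64 ≈ 18.1 mL/min
CrCl ≈ 18 mL/min, which is ≥ 15 mL/min.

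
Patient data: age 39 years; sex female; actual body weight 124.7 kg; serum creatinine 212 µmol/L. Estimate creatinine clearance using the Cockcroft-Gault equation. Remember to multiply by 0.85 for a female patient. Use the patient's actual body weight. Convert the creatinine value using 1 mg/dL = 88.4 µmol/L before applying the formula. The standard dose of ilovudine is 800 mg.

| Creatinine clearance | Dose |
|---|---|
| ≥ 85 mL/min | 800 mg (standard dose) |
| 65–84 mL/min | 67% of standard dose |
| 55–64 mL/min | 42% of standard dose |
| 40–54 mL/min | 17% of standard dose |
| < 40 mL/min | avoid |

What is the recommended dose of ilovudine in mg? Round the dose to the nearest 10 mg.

SCr = 212 / 88.4 = 2.398 mg/dL
CrCl = (140 − 39) × 124.7 / (72 × 2.398) × 0.85 = 12594.7 / 172.66 × 0.85 ≈ 62.0 mL/min
CrCl ≈ 62 mL/min → bracket 55–64 mL/min.
42% of 800 mg = 336 mg → 340 mg

340 mg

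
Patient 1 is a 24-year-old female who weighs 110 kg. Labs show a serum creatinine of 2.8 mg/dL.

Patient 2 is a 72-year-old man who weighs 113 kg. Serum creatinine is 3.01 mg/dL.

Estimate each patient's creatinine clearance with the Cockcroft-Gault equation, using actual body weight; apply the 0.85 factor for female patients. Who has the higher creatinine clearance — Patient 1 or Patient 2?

Patient 1

Patient 1: CrCl = (140 − 24) × 110 / (72 × 2.8) × 0.85 = 12760.0 / 201.60 × 0.85 ≈ 53.8 mL/min
Patient 2: CrCl = (140 − 72) × 113 / (72 × 3.01) = 7684.0 / 216.72 ≈ 35.5 mL/min
53.8 vs 35.5 mL/min → Patient 1 is higher.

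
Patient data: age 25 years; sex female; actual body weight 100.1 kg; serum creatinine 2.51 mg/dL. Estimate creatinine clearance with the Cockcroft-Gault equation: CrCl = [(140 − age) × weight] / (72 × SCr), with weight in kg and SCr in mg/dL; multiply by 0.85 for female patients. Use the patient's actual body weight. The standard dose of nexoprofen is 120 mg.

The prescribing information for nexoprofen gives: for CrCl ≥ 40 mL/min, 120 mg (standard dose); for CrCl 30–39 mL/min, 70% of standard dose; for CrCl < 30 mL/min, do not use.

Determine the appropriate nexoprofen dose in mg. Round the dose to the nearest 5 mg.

CrCl = (140 − 25) × 100.1 / (72 × 2.51) × 0.85 = 11511.5 / 180.72 × 0.85 ≈ 54.1 mL/min
CrCl ≈ 54 mL/min → bracket ≥ 40 mL/min.
100% of 120 mg = 120 mg

120 mg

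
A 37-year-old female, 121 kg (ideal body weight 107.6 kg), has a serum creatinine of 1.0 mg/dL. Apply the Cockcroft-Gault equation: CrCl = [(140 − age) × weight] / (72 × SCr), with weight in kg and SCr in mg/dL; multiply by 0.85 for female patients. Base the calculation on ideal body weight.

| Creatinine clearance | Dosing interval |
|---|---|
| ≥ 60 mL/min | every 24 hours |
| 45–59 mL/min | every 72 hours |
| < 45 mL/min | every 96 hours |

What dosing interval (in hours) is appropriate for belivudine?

every 24 hours

CrCl = (140 − 37) × 107.6 / (72 × 1) × 0.85 = 11082.8 / 72.00 × 0.85 ≈ 130.8 mL/min
CrCl ≈ 131 mL/min → bracket ≥ 60 mL/min → every 24 hours.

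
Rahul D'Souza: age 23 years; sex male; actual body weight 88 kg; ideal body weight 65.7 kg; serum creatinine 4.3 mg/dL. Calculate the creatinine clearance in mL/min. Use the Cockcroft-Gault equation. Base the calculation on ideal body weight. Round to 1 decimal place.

24.8 mL/min

CrCl = (140 − 23) × 65.7 / (72 × 4.3) = 7686.9 / 309.60 ≈ 24.8 mL/min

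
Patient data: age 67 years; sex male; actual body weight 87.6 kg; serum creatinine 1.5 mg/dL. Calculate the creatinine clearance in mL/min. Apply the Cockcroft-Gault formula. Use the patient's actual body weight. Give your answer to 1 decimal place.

CrCl = (140 − 67) × 87.6 / (72 × 1.5) = 6394.8 / 108.00 ≈ 59.2 mL/min

59.2 mL/min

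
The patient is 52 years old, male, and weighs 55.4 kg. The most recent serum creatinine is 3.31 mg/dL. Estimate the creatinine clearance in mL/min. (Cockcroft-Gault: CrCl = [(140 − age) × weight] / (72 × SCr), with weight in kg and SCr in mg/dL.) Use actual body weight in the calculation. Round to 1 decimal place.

20.5 mL/min

CrCl = (140 − 52) × 55.4 / (72 × 3.31) = 4875.2 / 238.32 ≈ 20.5 mL/min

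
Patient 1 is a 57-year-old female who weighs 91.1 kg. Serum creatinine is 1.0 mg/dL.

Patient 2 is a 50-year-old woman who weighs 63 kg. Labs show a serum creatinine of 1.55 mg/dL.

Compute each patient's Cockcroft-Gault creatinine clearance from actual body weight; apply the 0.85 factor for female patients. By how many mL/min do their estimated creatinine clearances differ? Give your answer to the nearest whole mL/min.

Patient 1: CrCl = (140 − 57) × 91.1 / (72 × 1) × 0.85 = 7561.3 / 72.00 × 0.85 ≈ 89.3 mL/min
Patient 2: CrCl = (140 − 50) × 63 / (72 × 1.55) × 0.85 = 5670.0 / 111.60 × 0.85 ≈ 43.2 mL/min
|89.3 − 43.2| = 46.1 mL/min

46 mL/min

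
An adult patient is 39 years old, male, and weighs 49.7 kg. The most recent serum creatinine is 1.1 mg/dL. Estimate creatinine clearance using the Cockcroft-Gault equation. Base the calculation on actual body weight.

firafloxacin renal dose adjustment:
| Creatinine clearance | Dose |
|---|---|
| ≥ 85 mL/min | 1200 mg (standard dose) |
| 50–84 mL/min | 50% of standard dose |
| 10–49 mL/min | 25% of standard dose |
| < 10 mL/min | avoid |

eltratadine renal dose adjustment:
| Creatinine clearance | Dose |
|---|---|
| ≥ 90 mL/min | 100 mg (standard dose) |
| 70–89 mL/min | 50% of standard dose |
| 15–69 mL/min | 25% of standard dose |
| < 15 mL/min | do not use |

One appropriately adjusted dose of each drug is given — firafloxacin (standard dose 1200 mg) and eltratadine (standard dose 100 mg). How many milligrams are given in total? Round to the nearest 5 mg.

625 mg

CrCl = (140 − 39) × 49.7 / (72 × 1.1) = 5019.7 / 79.20 ≈ 63.4 mL/min
CrCl ≈ 63 mL/min.
firafloxacin: 50–84 mL/min → 50% of 1200 mg = 600 mg.
eltratadine: 15–69 mL/min → 25% of 100 mg = 25 mg.
Total = 600 + 25 = 625 mg.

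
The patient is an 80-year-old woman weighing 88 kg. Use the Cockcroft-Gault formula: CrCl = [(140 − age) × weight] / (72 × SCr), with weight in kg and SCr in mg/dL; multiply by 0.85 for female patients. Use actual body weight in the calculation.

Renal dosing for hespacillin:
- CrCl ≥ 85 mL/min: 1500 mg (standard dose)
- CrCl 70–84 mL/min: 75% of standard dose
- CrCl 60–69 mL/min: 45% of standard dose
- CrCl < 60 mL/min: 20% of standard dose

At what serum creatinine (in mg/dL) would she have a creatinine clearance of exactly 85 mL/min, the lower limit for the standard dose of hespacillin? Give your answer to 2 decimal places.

0.73 mg/dL

Standard dose requires CrCl ≥ 85 mL/min.
Set (140 − 80) × 88 × 0.85 / (72 × SCr) = 85
SCr = (140 − 80) × 88 × 0.85 / (72 × 85) = 0.733 mg/dL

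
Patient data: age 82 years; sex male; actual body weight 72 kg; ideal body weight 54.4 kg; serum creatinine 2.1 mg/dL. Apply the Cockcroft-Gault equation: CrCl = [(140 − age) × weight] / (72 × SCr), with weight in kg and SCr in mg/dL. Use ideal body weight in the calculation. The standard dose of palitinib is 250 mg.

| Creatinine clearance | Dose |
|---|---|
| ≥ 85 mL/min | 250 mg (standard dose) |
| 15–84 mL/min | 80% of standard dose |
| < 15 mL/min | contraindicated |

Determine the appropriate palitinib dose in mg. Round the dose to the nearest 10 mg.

200 mg

CrCl = (140 − 82) × 54.4 / (72 × 2.1) = 3155.2 / 151.20 ≈ 20.9 mL/min
CrCl ≈ 21 mL/min → bracket 15–84 mL/min.
80% of 250 mg = 200 mg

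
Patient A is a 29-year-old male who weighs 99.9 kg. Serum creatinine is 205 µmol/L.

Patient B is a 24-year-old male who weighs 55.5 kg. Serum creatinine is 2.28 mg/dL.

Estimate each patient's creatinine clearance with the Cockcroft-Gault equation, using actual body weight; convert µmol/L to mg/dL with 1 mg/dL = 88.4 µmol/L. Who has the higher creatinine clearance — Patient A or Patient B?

Patient A

Patient A: SCr = 205 / 88.4 = 2.319 mg/dL
Patient A: CrCl = (140 − 29) × 99.9 / (72 × 2.319) = 11088.9 / 166.97 ≈ 66.4 mL/min
Patient B: CrCl = (140 − 24) × 55.5 / (72 × 2.28) = 6438.0 / 164.16 ≈ 39.2 mL/min
66.4 vs 39.2 mL/min → Patient A is higher.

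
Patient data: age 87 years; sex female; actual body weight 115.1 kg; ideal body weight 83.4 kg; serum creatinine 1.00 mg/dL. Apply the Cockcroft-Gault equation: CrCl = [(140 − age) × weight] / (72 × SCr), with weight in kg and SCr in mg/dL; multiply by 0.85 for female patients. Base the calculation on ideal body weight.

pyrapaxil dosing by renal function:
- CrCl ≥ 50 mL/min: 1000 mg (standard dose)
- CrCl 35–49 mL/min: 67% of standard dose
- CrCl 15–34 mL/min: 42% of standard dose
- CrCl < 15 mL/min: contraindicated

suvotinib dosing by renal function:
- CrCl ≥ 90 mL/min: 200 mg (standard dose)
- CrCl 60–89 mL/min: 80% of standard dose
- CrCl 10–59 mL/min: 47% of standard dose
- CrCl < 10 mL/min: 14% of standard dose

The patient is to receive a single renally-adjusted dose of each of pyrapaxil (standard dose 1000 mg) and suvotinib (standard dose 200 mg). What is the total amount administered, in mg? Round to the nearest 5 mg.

1095 mg

CrCl = (140 − 87) × 83.4 / (72 × 1) × 0.85 = 4420.2 / 72.00 × 0.85 ≈ 52.2 mL/min
CrCl ≈ 52 mL/min.
pyrapaxil: ≥ 50 mL/min → 100% of 1000 mg = 1000 mg.
suvotinib: 10–59 mL/min → 47% of 200 mg = 94 mg.
Total = 1000 + 94 = 1094 mg.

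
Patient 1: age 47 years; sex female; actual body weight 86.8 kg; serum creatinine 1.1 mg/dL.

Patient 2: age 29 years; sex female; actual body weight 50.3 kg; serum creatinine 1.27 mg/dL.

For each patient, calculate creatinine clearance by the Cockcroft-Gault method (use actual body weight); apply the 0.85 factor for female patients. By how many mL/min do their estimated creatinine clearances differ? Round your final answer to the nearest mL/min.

35 mL/min

Patient 1: CrCl = (140 − 47) × 86.8 / (72 × 1.1) × 0.85 = 8072.4 / 79.20 × 0.85 ≈ 86.6 mL/min
Patient 2: CrCl = (140 − 29) × 50.3 / (72 × 1.27) × 0.85 = 5583.3 / 91.44 × 0.85 ≈ 51.9 mL/min
|86.6 − 51.9| = 34.7 mL/min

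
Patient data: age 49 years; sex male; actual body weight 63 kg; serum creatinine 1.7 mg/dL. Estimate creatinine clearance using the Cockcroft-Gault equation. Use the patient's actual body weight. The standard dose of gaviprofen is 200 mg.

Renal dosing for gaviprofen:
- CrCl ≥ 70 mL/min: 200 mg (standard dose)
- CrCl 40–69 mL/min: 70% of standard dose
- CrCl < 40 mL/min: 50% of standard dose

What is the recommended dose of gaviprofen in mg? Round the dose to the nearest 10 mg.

140 mg

CrCl = (140 − 49) × 63 / (72 × 1.7) = 5733.0 / 122.40 ≈ 46.8 mL/min
CrCl ≈ 47 mL/min → bracket 40–69 mL/min.
70% of 200 mg = 140 mg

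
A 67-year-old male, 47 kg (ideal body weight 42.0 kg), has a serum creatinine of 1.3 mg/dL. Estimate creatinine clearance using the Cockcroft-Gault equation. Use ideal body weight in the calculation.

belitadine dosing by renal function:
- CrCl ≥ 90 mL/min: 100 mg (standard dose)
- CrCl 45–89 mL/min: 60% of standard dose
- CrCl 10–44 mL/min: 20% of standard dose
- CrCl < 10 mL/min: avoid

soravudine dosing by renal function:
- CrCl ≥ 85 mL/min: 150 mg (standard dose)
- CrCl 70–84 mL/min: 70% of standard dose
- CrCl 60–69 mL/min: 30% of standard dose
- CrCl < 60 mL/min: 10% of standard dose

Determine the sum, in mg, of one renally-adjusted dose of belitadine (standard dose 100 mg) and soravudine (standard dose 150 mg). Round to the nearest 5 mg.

CrCl = (140 − 67) × 42 / (72 × 1.3) = 3066.0 / 93.60 ≈ 32.8 mL/min
CrCl ≈ 33 mL/min.
belitadine: 10–44 mL/min → 20% of 100 mg = 20 mg.
soravudine: < 60 mL/min → 10% of 150 mg = 15 mg.
Total = 20 + 15 = 35 mg.

35 mg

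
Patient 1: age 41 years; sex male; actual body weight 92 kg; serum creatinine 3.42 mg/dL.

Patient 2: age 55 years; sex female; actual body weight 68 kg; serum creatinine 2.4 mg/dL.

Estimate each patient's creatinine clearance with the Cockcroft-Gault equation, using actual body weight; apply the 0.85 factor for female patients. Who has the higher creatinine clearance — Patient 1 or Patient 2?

Patient 1

Patient 1: CrCl = (140 − 41) × 92 / (72 × 3.42) = 9108.0 / 246.24 ≈ 37.0 mL/min
Patient 2: CrCl = (140 − 55) × 68 / (72 × 2.4) × 0.85 = 5780.0 / 172.80 × 0.85 ≈ 28.4 mL/min
37.0 vs 28.4 mL/min → Patient 1 is higher.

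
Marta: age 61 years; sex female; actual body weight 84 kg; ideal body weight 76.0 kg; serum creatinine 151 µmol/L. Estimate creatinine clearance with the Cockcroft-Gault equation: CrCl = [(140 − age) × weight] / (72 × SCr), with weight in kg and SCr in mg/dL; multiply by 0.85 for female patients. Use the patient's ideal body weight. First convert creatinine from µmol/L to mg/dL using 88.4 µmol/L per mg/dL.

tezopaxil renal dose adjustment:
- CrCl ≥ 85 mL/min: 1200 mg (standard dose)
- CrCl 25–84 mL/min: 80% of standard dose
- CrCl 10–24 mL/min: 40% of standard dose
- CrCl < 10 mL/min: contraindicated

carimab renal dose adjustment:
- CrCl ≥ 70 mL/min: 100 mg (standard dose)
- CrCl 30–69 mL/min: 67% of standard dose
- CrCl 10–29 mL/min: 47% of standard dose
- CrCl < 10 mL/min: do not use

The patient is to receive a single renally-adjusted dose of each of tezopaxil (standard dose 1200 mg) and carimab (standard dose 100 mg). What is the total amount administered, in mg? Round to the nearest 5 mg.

SCr = 151 / 88.4 = 1.708 mg/dL
CrCl = (140 − 61) × 76 / (72 × 1.708) × 0.85 = 6004.0 / 122.98 × 0.85 ≈ 41.5 mL/min
CrCl ≈ 41 mL/min.
tezopaxil: 25–84 mL/min → 80% of 1200 mg = 960 mg.
carimab: 30–69 mL/min → 67% of 100 mg = 67 mg.
Total = 960 + 67 = 1027 mg.

1025 mg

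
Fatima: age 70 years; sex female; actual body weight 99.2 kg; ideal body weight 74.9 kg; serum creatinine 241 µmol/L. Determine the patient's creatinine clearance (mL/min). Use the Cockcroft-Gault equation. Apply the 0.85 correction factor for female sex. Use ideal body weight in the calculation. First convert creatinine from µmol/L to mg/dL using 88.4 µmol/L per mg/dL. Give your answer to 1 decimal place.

22.7 mL/min

SCr = 241 / 88.4 = 2.726 mg/dL
CrCl = (140 − 70) × 74.9 / (72 × 2.726) × 0.85 = 5243.0 / 196.27 × 0.85 ≈ 22.7 mL/min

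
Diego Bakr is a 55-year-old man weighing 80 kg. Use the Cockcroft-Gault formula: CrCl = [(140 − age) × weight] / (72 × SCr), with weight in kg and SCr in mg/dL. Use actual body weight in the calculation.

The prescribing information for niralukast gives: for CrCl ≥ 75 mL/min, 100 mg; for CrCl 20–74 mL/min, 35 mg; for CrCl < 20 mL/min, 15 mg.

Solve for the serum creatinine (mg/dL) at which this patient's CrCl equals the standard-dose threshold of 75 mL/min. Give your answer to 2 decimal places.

1.26 mg/dL

Standard dose requires CrCl ≥ 75 mL/min.
Set (140 − 55) × 80 / (72 × SCr) = 75
SCr = (140 − 55) × 80 / (72 × 75) = 1.259 mg/dL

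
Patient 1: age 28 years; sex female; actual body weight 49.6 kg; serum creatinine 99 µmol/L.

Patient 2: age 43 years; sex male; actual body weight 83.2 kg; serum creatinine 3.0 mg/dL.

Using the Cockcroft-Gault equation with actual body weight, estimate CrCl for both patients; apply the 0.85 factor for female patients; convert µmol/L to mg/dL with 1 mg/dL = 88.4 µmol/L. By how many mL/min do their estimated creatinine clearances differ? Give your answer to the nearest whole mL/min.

Patient 1: SCr = 99 / 88.4 = 1.12 mg/dL
Patient 1: CrCl = (140 − 28) × 49.6 / (72 × 1.12) × 0.85 = 5555.2 / 80.64 × 0.85 ≈ 58.6 mL/min
Patient 2: CrCl = (140 − 43) × 83.2 / (72 × 3) = 8070.4 / 216.00 ≈ 37.4 mL/min
|58.6 − 37.4| = 21.2 mL/min

21 mL/min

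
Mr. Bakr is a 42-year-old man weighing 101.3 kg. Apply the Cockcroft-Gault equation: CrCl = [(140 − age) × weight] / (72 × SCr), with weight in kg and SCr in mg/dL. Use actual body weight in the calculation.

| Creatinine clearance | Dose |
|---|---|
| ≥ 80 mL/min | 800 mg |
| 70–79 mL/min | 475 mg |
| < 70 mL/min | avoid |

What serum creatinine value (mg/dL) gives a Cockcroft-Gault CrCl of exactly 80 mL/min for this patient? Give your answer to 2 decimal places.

Standard dose requires CrCl ≥ 80 mL/min.
Set (140 − 42) × 101.3 / (72 × SCr) = 80
SCr = (140 − 42) × 101.3 / (72 × 80) = 1.724 mg/dL

1.72 mg/dL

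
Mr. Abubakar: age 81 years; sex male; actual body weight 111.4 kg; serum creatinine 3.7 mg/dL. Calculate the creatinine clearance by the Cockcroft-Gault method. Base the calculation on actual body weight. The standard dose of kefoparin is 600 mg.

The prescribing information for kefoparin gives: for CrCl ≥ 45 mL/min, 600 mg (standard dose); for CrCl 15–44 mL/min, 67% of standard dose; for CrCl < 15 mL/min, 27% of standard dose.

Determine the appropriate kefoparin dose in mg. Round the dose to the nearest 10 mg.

CrCl = (140 − 81) × 111.4 / (72 × 3.7) = 6572.6 / 266.40 ≈ 24.7 mL/min
CrCl ≈ 25 mL/min → bracket 15–44 mL/min.
67% of 600 mg = 402 mg → 400 mg

400 mg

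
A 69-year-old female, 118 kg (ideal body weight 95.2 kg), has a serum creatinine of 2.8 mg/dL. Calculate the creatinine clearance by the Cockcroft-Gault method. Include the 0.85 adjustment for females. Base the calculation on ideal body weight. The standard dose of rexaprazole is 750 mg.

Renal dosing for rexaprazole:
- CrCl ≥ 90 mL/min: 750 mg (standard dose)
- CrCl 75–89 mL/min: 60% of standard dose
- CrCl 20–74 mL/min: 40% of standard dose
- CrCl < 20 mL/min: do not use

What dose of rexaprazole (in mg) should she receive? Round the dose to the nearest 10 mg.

300 mg

CrCl = (140 − 69) × 95.2 / (72 × 2.8) × 0.85 = 6759.2 / 201.60 × 0.85 ≈ 28.5 mL/min
CrCl ≈ 28 mL/min → bracket 20–74 mL/min.
40% of 750 mg = 300 mg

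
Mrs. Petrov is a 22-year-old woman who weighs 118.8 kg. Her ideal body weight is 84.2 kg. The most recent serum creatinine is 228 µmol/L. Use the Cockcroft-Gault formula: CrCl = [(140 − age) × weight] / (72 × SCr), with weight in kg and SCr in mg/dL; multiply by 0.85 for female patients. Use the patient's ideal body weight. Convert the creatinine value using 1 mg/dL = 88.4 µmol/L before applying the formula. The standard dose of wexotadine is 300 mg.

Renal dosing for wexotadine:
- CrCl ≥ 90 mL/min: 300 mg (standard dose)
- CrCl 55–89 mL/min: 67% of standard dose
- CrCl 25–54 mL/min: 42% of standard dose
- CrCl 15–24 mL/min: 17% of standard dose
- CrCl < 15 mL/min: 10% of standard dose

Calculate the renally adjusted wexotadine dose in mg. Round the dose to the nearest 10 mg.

130 mg

SCr = 228 / 88.4 = 2.579 mg/dL
CrCl = (140 − 22) × 84.2 / (72 × 2.579) × 0.85 = 9935.6 / 185.69 × 0.85 ≈ 45.5 mL/min
CrCl ≈ 45 mL/min → bracket 25–54 mL/min.
42% of 300 mg = 126 mg → 130 mg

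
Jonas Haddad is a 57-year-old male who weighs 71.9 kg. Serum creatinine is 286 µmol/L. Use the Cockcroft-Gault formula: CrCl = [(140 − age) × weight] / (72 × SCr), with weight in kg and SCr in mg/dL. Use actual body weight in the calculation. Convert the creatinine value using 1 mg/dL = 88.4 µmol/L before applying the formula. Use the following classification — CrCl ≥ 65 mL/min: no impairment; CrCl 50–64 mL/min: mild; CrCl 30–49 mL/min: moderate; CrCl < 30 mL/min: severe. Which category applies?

severe

SCr = 286 / 88.4 = 3.235 mg/dL
CrCl = (140 − 57) × 71.9 / (72 × 3.235) = 5967.7 / 232.92 ≈ 25.6 mL/min
26 mL/min falls in the 'severe' range.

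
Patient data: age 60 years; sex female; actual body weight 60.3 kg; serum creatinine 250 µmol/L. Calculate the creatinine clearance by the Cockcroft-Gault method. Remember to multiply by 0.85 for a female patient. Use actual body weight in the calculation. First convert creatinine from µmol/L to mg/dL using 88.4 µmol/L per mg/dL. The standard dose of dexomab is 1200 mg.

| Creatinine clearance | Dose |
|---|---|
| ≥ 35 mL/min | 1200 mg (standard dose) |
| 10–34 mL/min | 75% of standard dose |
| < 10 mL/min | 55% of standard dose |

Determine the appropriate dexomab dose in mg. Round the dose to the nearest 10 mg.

900 mg

SCr = 250 / 88.4 = 2.828 mg/dL
CrCl = (140 − 60) × 60.3 / (72 × 2.828) × 0.85 = 4824.0 / 203.62 × 0.85 ≈ 20.1 mL/min
CrCl ≈ 20 mL/min → bracket 10–34 mL/min.
75% of 1200 mg = 900 mg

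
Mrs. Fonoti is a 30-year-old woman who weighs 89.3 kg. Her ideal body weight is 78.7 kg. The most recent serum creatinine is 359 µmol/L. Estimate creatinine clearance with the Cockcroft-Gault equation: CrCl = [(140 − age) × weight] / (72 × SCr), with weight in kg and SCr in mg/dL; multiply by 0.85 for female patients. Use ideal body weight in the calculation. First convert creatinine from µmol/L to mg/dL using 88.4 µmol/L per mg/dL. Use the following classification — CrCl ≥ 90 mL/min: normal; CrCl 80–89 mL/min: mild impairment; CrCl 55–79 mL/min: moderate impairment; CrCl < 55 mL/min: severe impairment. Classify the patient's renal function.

SCr = 359 / 88.4 = 4.061 mg/dL
CrCl = (140 − 30) × 78.7 / (72 × 4.061) × 0.85 = 8657.0 / 292.39 × 0.85 ≈ 25.2 mL/min
25 mL/min falls in the 'severe impairment' range.

severe impairment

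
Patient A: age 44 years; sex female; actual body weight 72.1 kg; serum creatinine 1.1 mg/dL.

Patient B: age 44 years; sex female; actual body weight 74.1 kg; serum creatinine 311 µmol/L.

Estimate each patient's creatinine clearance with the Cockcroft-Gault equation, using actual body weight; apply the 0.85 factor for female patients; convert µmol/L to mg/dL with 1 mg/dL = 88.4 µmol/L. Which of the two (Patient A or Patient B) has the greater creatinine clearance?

Patient A

Patient A: CrCl = (140 − 44) × 72.1 / (72 × 1.1) × 0.85 = 6921.6 / 79.20 × 0.85 ≈ 74.3 mL/min
Patient B: SCr = 311 / 88.4 = 3.518 mg/dL
Patient B: CrCl = (140 − 44) × 74.1 / (72 × 3.518) × 0.85 = 7113.6 / 253.30 × 0.85 ≈ 23.9 mL/min
74.3 vs 23.9 mL/min → Patient A is higher.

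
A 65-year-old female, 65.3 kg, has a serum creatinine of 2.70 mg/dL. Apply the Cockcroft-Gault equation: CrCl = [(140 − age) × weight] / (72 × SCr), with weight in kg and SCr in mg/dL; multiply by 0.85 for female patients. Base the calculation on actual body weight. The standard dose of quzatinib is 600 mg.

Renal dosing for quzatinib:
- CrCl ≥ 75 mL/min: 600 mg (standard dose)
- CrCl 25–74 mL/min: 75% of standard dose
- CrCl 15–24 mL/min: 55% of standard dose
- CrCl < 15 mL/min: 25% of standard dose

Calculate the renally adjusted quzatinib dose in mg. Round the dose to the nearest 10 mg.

CrCl = (140 − 65) × 65.3 / (72 × 2.7) × 0.85 = 4897.5 / 194.40 × 0.85 ≈ 21.4 mL/min
CrCl ≈ 21 mL/min → bracket 15–24 mL/min.
55% of 600 mg = 330 mg

330 mg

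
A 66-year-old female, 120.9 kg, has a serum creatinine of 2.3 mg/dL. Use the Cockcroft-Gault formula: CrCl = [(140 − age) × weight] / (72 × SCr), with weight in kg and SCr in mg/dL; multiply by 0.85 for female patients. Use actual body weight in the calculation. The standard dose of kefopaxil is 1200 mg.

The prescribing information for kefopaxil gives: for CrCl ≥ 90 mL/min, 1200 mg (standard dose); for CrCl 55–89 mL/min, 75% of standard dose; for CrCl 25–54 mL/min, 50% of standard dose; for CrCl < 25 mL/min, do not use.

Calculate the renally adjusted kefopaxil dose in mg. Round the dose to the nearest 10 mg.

CrCl = (140 − 66) × 120.9 / (72 × 2.3) × 0.85 = 8946.6 / 165.60 × 0.85 ≈ 45.9 mL/min
CrCl ≈ 46 mL/min → bracket 25–54 mL/min.
50% of 1200 mg = 600 mg

600 mg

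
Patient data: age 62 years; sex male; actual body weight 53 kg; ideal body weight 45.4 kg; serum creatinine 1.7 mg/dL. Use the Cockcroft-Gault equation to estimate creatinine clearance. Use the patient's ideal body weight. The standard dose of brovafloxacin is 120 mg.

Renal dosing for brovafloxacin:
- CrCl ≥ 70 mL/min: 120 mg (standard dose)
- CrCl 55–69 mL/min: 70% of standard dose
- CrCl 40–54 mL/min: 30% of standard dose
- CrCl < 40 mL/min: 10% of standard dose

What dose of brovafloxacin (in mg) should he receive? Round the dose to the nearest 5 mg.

CrCl = (140 − 62) × 45.4 / (72 × 1.7) = 3541.2 / 122.40 ≈ 28.9 mL/min
CrCl ≈ 29 mL/min → bracket < 40 mL/min.
10% of 120 mg = 12 mg → 10 mg

10 mg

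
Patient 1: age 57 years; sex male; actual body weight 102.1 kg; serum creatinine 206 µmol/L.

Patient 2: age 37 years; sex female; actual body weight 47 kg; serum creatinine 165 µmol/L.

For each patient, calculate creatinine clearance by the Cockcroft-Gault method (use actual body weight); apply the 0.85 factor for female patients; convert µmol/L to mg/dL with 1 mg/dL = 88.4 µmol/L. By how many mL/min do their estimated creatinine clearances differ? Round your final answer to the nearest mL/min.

20 mL/min

Patient 1: SCr = 206 / 88.4 = 2.33 mg/dL
Patient 1: CrCl = (140 − 57) × 102.1 / (72 × 2.33) = 8474.3 / 167.76 ≈ 50.5 mL/min
Patient 2: SCr = 165 / 88.4 = 1.867 mg/dL
Patient 2: CrCl = (140 − 37) × 47 / (72 × 1.867) × 0.85 = 4841.0 / 134.42 × 0.85 ≈ 30.6 mL/min
|50.5 − 30.6| = 19.9 mL/min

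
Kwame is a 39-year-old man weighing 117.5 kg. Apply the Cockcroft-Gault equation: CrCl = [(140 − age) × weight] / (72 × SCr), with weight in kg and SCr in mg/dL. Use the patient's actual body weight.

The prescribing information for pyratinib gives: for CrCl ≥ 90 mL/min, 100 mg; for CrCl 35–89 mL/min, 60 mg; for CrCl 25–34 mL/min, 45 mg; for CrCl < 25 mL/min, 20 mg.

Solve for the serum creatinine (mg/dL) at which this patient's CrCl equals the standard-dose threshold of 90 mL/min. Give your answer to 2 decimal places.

Standard dose requires CrCl ≥ 90 mL/min.
Set (140 − 39) × 117.5 / (72 × SCr) = 90
SCr = (140 − 39) × 117.5 / (72 × 90) = 1.831 mg/dL

1.83 mg/dL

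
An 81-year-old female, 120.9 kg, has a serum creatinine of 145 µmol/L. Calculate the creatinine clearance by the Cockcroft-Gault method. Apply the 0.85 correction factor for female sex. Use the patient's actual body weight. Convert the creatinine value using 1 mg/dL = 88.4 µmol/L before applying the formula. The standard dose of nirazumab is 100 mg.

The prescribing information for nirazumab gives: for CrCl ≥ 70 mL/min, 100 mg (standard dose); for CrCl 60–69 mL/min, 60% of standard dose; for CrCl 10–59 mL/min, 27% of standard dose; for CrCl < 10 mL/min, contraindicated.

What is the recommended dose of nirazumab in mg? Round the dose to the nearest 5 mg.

25 mg

SCr = 145 / 88.4 = 1.64 mg/dL
CrCl = (140 − 81) × 120.9 / (72 × 1.64) × 0.85 = 7133.1 / 118.08 × 0.85 ≈ 51.3 mL/min
CrCl ≈ 51 mL/min → bracket 10–59 mL/min.
27% of 100 mg = 27 mg → 25 mg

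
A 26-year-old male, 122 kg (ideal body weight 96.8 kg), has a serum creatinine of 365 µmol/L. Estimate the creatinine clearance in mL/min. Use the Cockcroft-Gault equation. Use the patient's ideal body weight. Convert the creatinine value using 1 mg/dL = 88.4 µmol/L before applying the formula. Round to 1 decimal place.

SCr = 365 / 88.4 = 4.129 mg/dL
CrCl = (140 − 26) × 96.8 / (72 × 4.129) = 11035.2 / 297.29 ≈ 37.1 mL/min

37.1 mL/min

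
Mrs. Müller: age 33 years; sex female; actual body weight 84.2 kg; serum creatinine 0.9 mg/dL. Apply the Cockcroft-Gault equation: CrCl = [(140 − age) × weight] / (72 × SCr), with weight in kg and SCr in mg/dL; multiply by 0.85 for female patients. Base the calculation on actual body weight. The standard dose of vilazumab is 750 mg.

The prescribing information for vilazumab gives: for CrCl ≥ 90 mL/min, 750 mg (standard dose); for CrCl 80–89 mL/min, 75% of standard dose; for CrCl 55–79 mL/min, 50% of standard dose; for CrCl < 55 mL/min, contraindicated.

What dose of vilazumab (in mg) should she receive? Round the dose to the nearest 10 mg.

750 mg

CrCl = (140 − 33) × 84.2 / (72 × 0.9) × 0.85 = 9009.4 / 64.80 × 0.85 ≈ 118.2 mL/min
CrCl ≈ 118 mL/min → bracket ≥ 90 mL/min.
100% of 750 mg = 750 mg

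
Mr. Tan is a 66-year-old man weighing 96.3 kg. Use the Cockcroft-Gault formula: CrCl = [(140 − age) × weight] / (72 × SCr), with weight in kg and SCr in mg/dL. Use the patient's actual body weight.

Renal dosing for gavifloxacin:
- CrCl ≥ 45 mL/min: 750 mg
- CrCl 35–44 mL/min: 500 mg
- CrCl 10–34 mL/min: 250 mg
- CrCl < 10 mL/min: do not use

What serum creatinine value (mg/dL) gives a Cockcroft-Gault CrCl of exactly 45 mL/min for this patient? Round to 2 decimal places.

Standard dose requires CrCl ≥ 45 mL/min.
Set (140 − 66) × 96.3 / (72 × SCr) = 45
SCr = (140 − 66) × 96.3 / (72 × 45) = 2.199 mg/dL

2.20 mg/dL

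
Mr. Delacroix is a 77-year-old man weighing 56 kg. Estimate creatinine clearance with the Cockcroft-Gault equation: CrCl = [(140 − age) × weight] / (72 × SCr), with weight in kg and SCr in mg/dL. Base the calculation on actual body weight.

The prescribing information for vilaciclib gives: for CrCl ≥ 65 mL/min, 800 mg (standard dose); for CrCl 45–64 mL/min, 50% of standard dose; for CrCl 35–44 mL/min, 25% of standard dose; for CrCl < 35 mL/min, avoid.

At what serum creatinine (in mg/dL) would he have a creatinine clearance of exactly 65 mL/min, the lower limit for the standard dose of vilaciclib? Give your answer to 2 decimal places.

0.75 mg/dL

Standard dose requires CrCl ≥ 65 mL/min.
Set (140 − 77) × 56 / (72 × SCr) = 65
SCr = (140 − 77) × 56 / (72 × 65) = 0.754 mg/dL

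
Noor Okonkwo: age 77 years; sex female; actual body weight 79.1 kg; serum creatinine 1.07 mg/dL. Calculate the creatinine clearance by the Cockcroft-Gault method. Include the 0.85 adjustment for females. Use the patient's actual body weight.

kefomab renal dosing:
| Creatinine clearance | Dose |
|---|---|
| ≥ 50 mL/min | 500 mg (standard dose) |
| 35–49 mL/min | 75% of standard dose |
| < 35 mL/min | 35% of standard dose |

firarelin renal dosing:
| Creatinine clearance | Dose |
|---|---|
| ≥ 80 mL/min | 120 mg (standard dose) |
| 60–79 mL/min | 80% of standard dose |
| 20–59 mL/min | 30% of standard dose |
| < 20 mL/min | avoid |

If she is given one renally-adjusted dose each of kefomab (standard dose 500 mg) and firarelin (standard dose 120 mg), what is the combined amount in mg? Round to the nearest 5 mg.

535 mg

CrCl = (140 − 77) × 79.1 / (72 × 1.07) × 0.85 = 4983.3 / 77.04 × 0.85 ≈ 55.0 mL/min
CrCl ≈ 55 mL/min.
kefomab: ≥ 50 mL/min → 100% of 500 mg = 500 mg.
firarelin: 20–59 mL/min → 30% of 120 mg = 36 mg.
Total = 500 + 36 = 536 mg.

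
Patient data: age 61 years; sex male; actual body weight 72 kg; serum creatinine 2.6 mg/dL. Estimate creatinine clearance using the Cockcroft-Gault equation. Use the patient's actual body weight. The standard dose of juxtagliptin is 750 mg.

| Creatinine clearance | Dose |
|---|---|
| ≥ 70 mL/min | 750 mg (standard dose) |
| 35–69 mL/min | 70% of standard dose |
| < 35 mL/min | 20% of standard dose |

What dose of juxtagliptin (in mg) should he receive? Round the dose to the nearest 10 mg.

CrCl = (140 − 61) × 72 / (72 × 2.6) = 5688.0 / 187.20 ≈ 30.4 mL/min
CrCl ≈ 30 mL/min → bracket < 35 mL/min.
20% of 750 mg = 150 mg

150 mg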